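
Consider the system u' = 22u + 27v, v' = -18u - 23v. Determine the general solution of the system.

Coefficient matrix A = [[22, 27], [-18, -23]].
Characteristic polynomial det(A - λI) = λ^2 + λ - 20 = 0.
Eigenvalues λ = 4, -5.
For λ=4: (A-λI) row 1 is [18, 27], so an eigenvector is (3, -2).
For λ=-5: (A-λI) row 1 is [27, 27], so an eigenvector is (1, -1).
General solution: C_1e^(4t)(3,-2) + C_2e^(-5t)(1,-1).

u(t) = 3C_1e^(4t) + C_2e^(-5t), v(t) = -2C_1e^(4t) - C_2e^(-5t)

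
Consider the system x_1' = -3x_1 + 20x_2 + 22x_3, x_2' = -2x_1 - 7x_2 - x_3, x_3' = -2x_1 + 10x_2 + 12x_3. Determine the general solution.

Coefficient matrix A = [[-3, 20, 22], [-2, -7, -1], [-2, 10, 12]].
det(A - λI) = 0 gives eigenvalues λ = 3, 1, -2.
For λ=3: eigenvector (-4,1,-2).
For λ=1: eigenvector (13,-4,6).
For λ=-2: eigenvector (-2,1,-1).
General solution: C_1e^(3t)(-4,1,-2) + C_2e^(t)(13,-4,6) + C_3e^(-2t)(-2,1,-1).

x_1(t) = -4C_1e^(3t) + 13C_2e^(t) - 2C_3e^(-2t), x_2(t) = C_1e^(3t) - 4C_2e^(t) + C_3e^(-2t), x_3(t) = -2C_1e^(3t) + 6C_2e^(t) - C_3e^(-2t)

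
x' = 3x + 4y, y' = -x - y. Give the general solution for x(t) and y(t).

x(t) = -2K_1e^(t) - 2K_2te^(t) + K_2e^(t), y(t) = K_1e^(t) + K_2te^(t) - K_2e^(t)

Coefficient matrix A = [[3, 4], [-1, -1]].
Characteristic polynomial det(A - λI) = λ^2 - 2λ + 1 = 0.
Single eigenvalue λ = 1 with algebraic multiplicity 2.
Eigenvector v = (-2,1); generalized eigenvector w with (A-λI)w=v is (1,-1).
General solution: e^(t)[K_1·v + K_2·(t·v + w)].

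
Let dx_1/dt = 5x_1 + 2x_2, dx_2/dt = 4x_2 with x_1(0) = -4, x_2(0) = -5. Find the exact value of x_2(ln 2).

-80

A = [[5,2],[0,4]]; eigenvalues λ = 4, 5.
Eigenvectors: (-2,1) for λ=4, (1,0) for λ=5.
From the initial condition, c_1 = -5, c_2 = -14.
x_2(ln 2) = (-5)(2^4)(1) + (-14)(2^5)(0) = -80.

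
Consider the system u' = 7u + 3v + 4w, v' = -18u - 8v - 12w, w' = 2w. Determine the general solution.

Coefficient matrix A = [[7, 3, 4], [-18, -8, -12], [0, 0, 2]].
det(A - λI) = 0 gives eigenvalues λ = 1, -2, 2.
For λ=1: eigenvector (1,-2,0).
For λ=-2: eigenvector (-1,3,0).
For λ=2: eigenvector (1,-3,1).
General solution: K_1e^(t)(1,-2,0) + K_2e^(-2t)(-1,3,0) + K_3e^(2t)(1,-3,1).

u(t) = K_1e^(t) - K_2e^(-2t) + K_3e^(2t), v(t) = -2K_1e^(t) + 3K_2e^(-2t) - 3K_3e^(2t), w(t) = K_3e^(2t)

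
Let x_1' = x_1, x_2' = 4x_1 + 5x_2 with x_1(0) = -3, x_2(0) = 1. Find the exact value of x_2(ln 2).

-58

A = [[1,0],[4,5]]; eigenvalues λ = 1, 5.
Eigenvectors: (-1,1) for λ=1, (0,-1) for λ=5.
From the initial condition, c_1 = 3, c_2 = 2.
x_2(ln 2) = (3)(2^1)(1) + (2)(2^5)(-1) = -58.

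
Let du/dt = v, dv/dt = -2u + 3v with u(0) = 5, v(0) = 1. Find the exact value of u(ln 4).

A = [[0,1],[-2,3]]; eigenvalues λ = 2, 1.
Eigenvectors: (1,2) for λ=2, (-1,-1) for λ=1.
From the initial condition, c_1 = -4, c_2 = -9.
u(ln 4) = (-4)(4^2)(1) + (-9)(4^1)(-1) = -28.

-28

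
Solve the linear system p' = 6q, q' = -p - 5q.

p(t) = 3c_1e^(-2t) + 2c_2e^(-3t), q(t) = -c_1e^(-2t) - c_2e^(-3t)

Coefficient matrix A = [[0, 6], [-1, -5]].
Characteristic polynomial det(A - λI) = λ^2 + 5λ + 6 = 0.
Eigenvalues λ = -2, -3.
For λ=-2: (A-λI) row 1 is [2, 6], so an eigenvector is (3, -1).
For λ=-3: (A-λI) row 1 is [3, 6], so an eigenvector is (2, -1).
General solution: c_1e^(-2t)(3,-1) + c_2e^(-3t)(2,-1).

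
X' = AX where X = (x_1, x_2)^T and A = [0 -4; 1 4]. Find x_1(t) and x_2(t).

Coefficient matrix A = [[0, -4], [1, 4]].
Characteristic polynomial det(A - λI) = λ^2 - 4λ + 4 = 0.
Single eigenvalue λ = 2 with algebraic multiplicity 2.
Eigenvector v = (-2,1); generalized eigenvector w with (A-λI)w=v is (-3,2).
General solution: e^(2t)[C_1·v + C_2·(t·v + w)].

x_1(t) = -2C_1e^(2t) - 2C_2te^(2t) - 3C_2e^(2t), x_2(t) = C_1e^(2t) + C_2te^(2t) + 2C_2e^(2t)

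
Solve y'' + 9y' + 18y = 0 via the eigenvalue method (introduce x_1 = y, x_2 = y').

y(t) = C_1e^(-3t) + C_2e^(-6t)

Let x_1 = y, x_2 = y'. Then x_1' = x_2 and x_2' = -18x_1 - 9x_2.
A = [[0,1],[-18,-9]]; det(A-λI) = λ^2 + 9λ + 18.
Eigenvalues λ = -3, -6 with eigenvectors (1,-3), (1,-6).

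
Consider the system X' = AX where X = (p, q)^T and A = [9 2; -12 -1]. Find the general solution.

p(t) = -K_1e^(5t) + K_2e^(3t), q(t) = 2K_1e^(5t) - 3K_2e^(3t)

Coefficient matrix A = [[9, 2], [-12, -1]].
Characteristic polynomial det(A - λI) = λ^2 - 8λ + 15 = 0.
Eigenvalues λ = 5, 3.
For λ=5: (A-λI) row 1 is [4, 2], so an eigenvector is (-1, 2).
For λ=3: (A-λI) row 1 is [6, 2], so an eigenvector is (1, -3).
General solution: K_1e^(5t)(-1,2) + K_2e^(3t)(1,-3).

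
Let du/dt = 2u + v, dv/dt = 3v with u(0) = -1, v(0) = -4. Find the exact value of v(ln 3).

-108

A = [[2,1],[0,3]]; eigenvalues λ = 2, 3.
Eigenvectors: (1,0) for λ=2, (-1,-1) for λ=3.
From the initial condition, c_1 = 3, c_2 = 4.
v(ln 3) = (3)(3^2)(0) + (4)(3^3)(-1) = -108.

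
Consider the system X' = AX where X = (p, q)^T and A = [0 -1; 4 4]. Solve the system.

p(t) = -c_1e^(2t) - c_2te^(2t) + 2c_2e^(2t), q(t) = 2c_1e^(2t) + 2c_2te^(2t) - 3c_2e^(2t)

Coefficient matrix A = [[0, -1], [4, 4]].
Characteristic polynomial det(A - λI) = λ^2 - 4λ + 4 = 0.
Single eigenvalue λ = 2 with algebraic multiplicity 2.
Eigenvector v = (-1,2); generalized eigenvector w with (A-λI)w=v is (2,-3).
General solution: e^(2t)[c_1·v + c_2·(t·v + w)].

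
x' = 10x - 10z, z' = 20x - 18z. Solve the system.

Coefficient matrix A = [[10, -10], [20, -18]].
Characteristic polynomial det(A - λI) = λ^2 + 8λ + 20 = 0.
Eigenvalues λ = -4 ± 2i (complex conjugate pair).
For λ=-4+2i: an eigenvector is (2,3) - i(-1,-1) = (2 + i, 3 + i).
A real fundamental pair from Re and Im of e^((-4+2i)t)v: X_1 = e^(-4t)(cos(2t)·(2,3) + sin(2t)·(-1,-1)), X_2 = e^(-4t)(sin(2t)·(2,3) - cos(2t)·(-1,-1)).
General solution: c_1X_1 + c_2X_2.

x(t) = -c_1e^(-4t)sin(2t) + 2c_1e^(-4t)cos(2t) + 2c_2e^(-4t)sin(2t) + c_2e^(-4t)cos(2t), z(t) = -c_1e^(-4t)sin(2t) + 3c_1e^(-4t)cos(2t) + 3c_2e^(-4t)sin(2t) + c_2e^(-4t)cos(2t)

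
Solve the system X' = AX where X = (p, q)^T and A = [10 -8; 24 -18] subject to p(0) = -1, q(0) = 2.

p(t) = -8e^(-2t) + 7e^(-6t), q(t) = -12e^(-2t) + 14e^(-6t)

Coefficient matrix A = [[10, -8], [24, -18]].
Characteristic polynomial det(A - λI) = λ^2 + 8λ + 12 = 0.
Eigenvalues λ = -6, -2.
For λ=-6: (A-λI) row 1 is [16, -8], so an eigenvector is (1, 2).
For λ=-2: (A-λI) row 1 is [12, -8], so an eigenvector is (2, 3).
General solution: c_1e^(-6t)(1,2) + c_2e^(-2t)(2,3).
Applying p(0)=-1, q(0)=2 gives c_1=7, c_2=-4.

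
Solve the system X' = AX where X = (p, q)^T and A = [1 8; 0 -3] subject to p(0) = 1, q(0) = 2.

Coefficient matrix A = [[1, 8], [0, -3]].
Characteristic polynomial det(A - λI) = λ^2 + 2λ - 3 = 0.
Eigenvalues λ = 1, -3.
For λ=1: (A-λI) row 1 is [0, 8], so an eigenvector is (-1, 0).
For λ=-3: (A-λI) row 1 is [4, 8], so an eigenvector is (2, -1).
General solution: c_1e^(t)(-1,0) + c_2e^(-3t)(2,-1).
Applying p(0)=1, q(0)=2 gives c_1=-5, c_2=-2.

p(t) = 5e^(t) - 4e^(-3t), q(t) = 2e^(-3t)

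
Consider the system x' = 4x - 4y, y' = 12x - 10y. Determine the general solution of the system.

Coefficient matrix A = [[4, -4], [12, -10]].
Characteristic polynomial det(A - λI) = λ^2 + 6λ + 8 = 0.
Eigenvalues λ = -2, -4.
For λ=-2: (A-λI) row 1 is [6, -4], so an eigenvector is (2, 3).
For λ=-4: (A-λI) row 1 is [8, -4], so an eigenvector is (1, 2).
General solution: K_1e^(-2t)(2,3) + K_2e^(-4t)(1,2).

x(t) = 2K_1e^(-2t) + K_2e^(-4t), y(t) = 3K_1e^(-2t) + 2K_2e^(-4t)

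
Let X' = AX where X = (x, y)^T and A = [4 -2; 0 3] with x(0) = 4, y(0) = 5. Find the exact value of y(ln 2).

A = [[4,-2],[0,3]]; eigenvalues λ = 4, 3.
Eigenvectors: (-1,0) for λ=4, (-2,-1) for λ=3.
From the initial condition, c_1 = 6, c_2 = -5.
y(ln 2) = (6)(2^4)(0) + (-5)(2^3)(-1) = 40.

40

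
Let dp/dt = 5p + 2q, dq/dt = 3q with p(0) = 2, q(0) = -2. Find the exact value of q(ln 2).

-16

A = [[5,2],[0,3]]; eigenvalues λ = 3, 5.
Eigenvectors: (-1,1) for λ=3, (-1,0) for λ=5.
From the initial condition, c_1 = -2, c_2 = 0.
q(ln 2) = (-2)(2^3)(1) + (0)(2^5)(0) = -16.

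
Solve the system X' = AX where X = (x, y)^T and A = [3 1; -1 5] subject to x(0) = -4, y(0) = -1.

x(t) = 3te^(4t) - 4e^(4t), y(t) = 3te^(4t) - e^(4t)

Coefficient matrix A = [[3, 1], [-1, 5]].
Characteristic polynomial det(A - λI) = λ^2 - 8λ + 16 = 0.
Single eigenvalue λ = 4 with algebraic multiplicity 2.
Eigenvector v = (1,1); generalized eigenvector w with (A-λI)w=v is (-3,-2).
General solution: e^(4t)[C_1·v + C_2·(t·v + w)].
Applying x(0)=-4, y(0)=-1 gives C_1=5, C_2=3.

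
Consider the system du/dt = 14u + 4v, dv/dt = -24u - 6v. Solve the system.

u(t) = K_1e^(6t) - K_2e^(2t), v(t) = -2K_1e^(6t) + 3K_2e^(2t)

Coefficient matrix A = [[14, 4], [-24, -6]].
Characteristic polynomial det(A - λI) = λ^2 - 8λ + 12 = 0.
Eigenvalues λ = 6, 2.
For λ=6: (A-λI) row 1 is [8, 4], so an eigenvector is (1, -2).
For λ=2: (A-λI) row 1 is [12, 4], so an eigenvector is (-1, 3).
General solution: K_1e^(6t)(1,-2) + K_2e^(2t)(-1,3).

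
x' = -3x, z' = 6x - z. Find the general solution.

x(t) = K_2e^(-3t), z(t) = -K_1e^(-t) - 3K_2e^(-3t)

Coefficient matrix A = [[-3, 0], [6, -1]].
Characteristic polynomial det(A - λI) = λ^2 + 4λ + 3 = 0.
Eigenvalues λ = -1, -3.
For λ=-1: (A-λI) row 1 is [-2, 0], so an eigenvector is (0, -1).
For λ=-3: (A-λI) row 2 is [6, 2], so an eigenvector is (1, -3).
General solution: K_1e^(-t)(0,-1) + K_2e^(-3t)(1,-3).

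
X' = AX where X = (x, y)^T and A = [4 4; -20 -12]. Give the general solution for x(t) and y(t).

Coefficient matrix A = [[4, 4], [-20, -12]].
Characteristic polynomial det(A - λI) = λ^2 + 8λ + 32 = 0.
Eigenvalues λ = -4 ± 4i (complex conjugate pair).
For λ=-4+4i: an eigenvector is (-1,2) - i(0,1) = (-1, 2 - i).
A real fundamental pair from Re and Im of e^((-4+4i)t)v: X_1 = e^(-4t)(cos(4t)·(-1,2) + sin(4t)·(0,1)), X_2 = e^(-4t)(sin(4t)·(-1,2) - cos(4t)·(0,1)).
General solution: K_1X_1 + K_2X_2.

x(t) = -K_1e^(-4t)cos(4t) - K_2e^(-4t)sin(4t), y(t) = K_1e^(-4t)sin(4t) + 2K_1e^(-4t)cos(4t) + 2K_2e^(-4t)sin(4t) - K_2e^(-4t)cos(4t)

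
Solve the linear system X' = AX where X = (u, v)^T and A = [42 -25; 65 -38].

Coefficient matrix A = [[42, -25], [65, -38]].
Characteristic polynomial det(A - λI) = λ^2 - 4λ + 29 = 0.
Eigenvalues λ = 2 ± 5i (complex conjugate pair).
For λ=2+5i: an eigenvector is (-1,-2) - i(2,3) = (-1 - 2i, -2 - 3i).
A real fundamental pair from Re and Im of e^((2+5i)t)v: X_1 = e^(2t)(cos(5t)·(-1,-2) + sin(5t)·(2,3)), X_2 = e^(2t)(sin(5t)·(-1,-2) - cos(5t)·(2,3)).
General solution: C_1X_1 + C_2X_2.

u(t) = 2C_1e^(2t)sin(5t) - C_1e^(2t)cos(5t) - C_2e^(2t)sin(5t) - 2C_2e^(2t)cos(5t), v(t) = 3C_1e^(2t)sin(5t) - 2C_1e^(2t)cos(5t) - 2C_2e^(2t)sin(5t) - 3C_2e^(2t)cos(5t)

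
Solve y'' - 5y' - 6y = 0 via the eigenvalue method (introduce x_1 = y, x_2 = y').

y(t) = K_1e^(6t) + K_2e^(-t)

Let x_1 = y, x_2 = y'. Then x_1' = x_2 and x_2' = 6x_1 + 5x_2.
A = [[0,1],[6,5]]; det(A-λI) = λ^2 - 5λ - 6.
Eigenvalues λ = 6, -1 with eigenvectors (1,6), (1,-1).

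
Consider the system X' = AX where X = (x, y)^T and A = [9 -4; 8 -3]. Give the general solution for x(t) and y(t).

Coefficient matrix A = [[9, -4], [8, -3]].
Characteristic polynomial det(A - λI) = λ^2 - 6λ + 5 = 0.
Eigenvalues λ = 5, 1.
For λ=5: (A-λI) row 1 is [4, -4], so an eigenvector is (-1, -1).
For λ=1: (A-λI) row 1 is [8, -4], so an eigenvector is (1, 2).
General solution: c_1e^(5t)(-1,-1) + c_2e^(t)(1,2).

x(t) = -c_1e^(5t) + c_2e^(t), y(t) = -c_1e^(5t) + 2c_2e^(t)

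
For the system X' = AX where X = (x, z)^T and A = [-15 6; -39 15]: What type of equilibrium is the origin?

center

A = [[-15,6],[-39,15]]; det(A-λI) = λ^2 + 9.
λ = 0 ± 3i: zero real part.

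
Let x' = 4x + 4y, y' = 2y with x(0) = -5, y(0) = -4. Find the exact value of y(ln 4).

-64

A = [[4,4],[0,2]]; eigenvalues λ = 2, 4.
Eigenvectors: (-2,1) for λ=2, (1,0) for λ=4.
From the initial condition, c_1 = -4, c_2 = -13.
y(ln 4) = (-4)(4^2)(1) + (-13)(4^4)(0) = -64.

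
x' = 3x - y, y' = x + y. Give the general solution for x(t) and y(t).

x(t) = C_1e^(2t) + C_2te^(2t) + 3C_2e^(2t), y(t) = C_1e^(2t) + C_2te^(2t) + 2C_2e^(2t)

Coefficient matrix A = [[3, -1], [1, 1]].
Characteristic polynomial det(A - λI) = λ^2 - 4λ + 4 = 0.
Single eigenvalue λ = 2 with algebraic multiplicity 2.
Eigenvector v = (1,1); generalized eigenvector w with (A-λI)w=v is (3,2).
General solution: e^(2t)[C_1·v + C_2·(t·v + w)].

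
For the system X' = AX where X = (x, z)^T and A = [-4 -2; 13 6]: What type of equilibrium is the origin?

unstable spiral

A = [[-4,-2],[13,6]]; det(A-λI) = λ^2 - 2λ + 2.
λ = 1 ± i: positive real part.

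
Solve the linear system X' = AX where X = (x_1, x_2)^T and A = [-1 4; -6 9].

Coefficient matrix A = [[-1, 4], [-6, 9]].
Characteristic polynomial det(A - λI) = λ^2 - 8λ + 15 = 0.
Eigenvalues λ = 5, 3.
For λ=5: (A-λI) row 1 is [-6, 4], so an eigenvector is (-2, -3).
For λ=3: (A-λI) row 1 is [-4, 4], so an eigenvector is (-1, -1).
General solution: c_1e^(5t)(-2,-3) + c_2e^(3t)(-1,-1).

x_1(t) = -2c_1e^(5t) - c_2e^(3t), x_2(t) = -3c_1e^(5t) - c_2e^(3t)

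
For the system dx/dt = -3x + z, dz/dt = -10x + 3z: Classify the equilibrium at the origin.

center

A = [[-3,1],[-10,3]]; det(A-λI) = λ^2 + 1.
λ = 0 ± i: zero real part.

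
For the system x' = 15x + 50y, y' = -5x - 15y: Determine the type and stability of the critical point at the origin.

A = [[15,50],[-5,-15]]; det(A-λI) = λ^2 + 25.
λ = 0 ± 5i: zero real part.

center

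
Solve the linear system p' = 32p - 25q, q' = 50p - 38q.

p(t) = -2c_1e^(-3t)sin(5t) - c_1e^(-3t)cos(5t) - c_2e^(-3t)sin(5t) + 2c_2e^(-3t)cos(5t), q(t) = -3c_1e^(-3t)sin(5t) - c_1e^(-3t)cos(5t) - c_2e^(-3t)sin(5t) + 3c_2e^(-3t)cos(5t)

Coefficient matrix A = [[32, -25], [50, -38]].
Characteristic polynomial det(A - λI) = λ^2 + 6λ + 34 = 0.
Eigenvalues λ = -3 ± 5i (complex conjugate pair).
For λ=-3+5i: an eigenvector is (-1,-1) - i(-2,-3) = (-1 + 2i, -1 + 3i).
A real fundamental pair from Re and Im of e^((-3+5i)t)v: X_1 = e^(-3t)(cos(5t)·(-1,-1) + sin(5t)·(-2,-3)), X_2 = e^(-3t)(sin(5t)·(-1,-1) - cos(5t)·(-2,-3)).
General solution: c_1X_1 + c_2X_2.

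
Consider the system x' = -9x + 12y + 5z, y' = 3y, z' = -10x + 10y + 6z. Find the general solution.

Coefficient matrix A = [[-9, 12, 5], [0, 3, 0], [-10, 10, 6]].
det(A - λI) = 0 gives eigenvalues λ = 3, 1, -4.
For λ=3: eigenvector (1,1,0).
For λ=1: eigenvector (1,0,2).
For λ=-4: eigenvector (1,0,1).
General solution: c_1e^(3t)(1,1,0) + c_2e^(t)(1,0,2) + c_3e^(-4t)(1,0,1).

x(t) = c_1e^(3t) + c_2e^(t) + c_3e^(-4t), y(t) = c_1e^(3t), z(t) = 2c_2e^(t) + c_3e^(-4t)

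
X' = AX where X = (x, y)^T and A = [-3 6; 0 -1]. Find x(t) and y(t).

x(t) = 3C_1e^(-t) - C_2e^(-3t), y(t) = C_1e^(-t)

Coefficient matrix A = [[-3, 6], [0, -1]].
Characteristic polynomial det(A - λI) = λ^2 + 4λ + 3 = 0.
Eigenvalues λ = -1, -3.
For λ=-1: (A-λI) row 1 is [-2, 6], so an eigenvector is (3, 1).
For λ=-3: (A-λI) row 1 is [0, 6], so an eigenvector is (-1, 0).
General solution: C_1e^(-t)(3,1) + C_2e^(-3t)(-1,0).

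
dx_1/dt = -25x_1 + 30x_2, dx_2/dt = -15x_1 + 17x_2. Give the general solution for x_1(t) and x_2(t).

x_1(t) = -3c_1e^(-4t)sin(3t) - c_1e^(-4t)cos(3t) - c_2e^(-4t)sin(3t) + 3c_2e^(-4t)cos(3t), x_2(t) = -2c_1e^(-4t)sin(3t) - c_1e^(-4t)cos(3t) - c_2e^(-4t)sin(3t) + 2c_2e^(-4t)cos(3t)

Coefficient matrix A = [[-25, 30], [-15, 17]].
Characteristic polynomial det(A - λI) = λ^2 + 8λ + 25 = 0.
Eigenvalues λ = -4 ± 3i (complex conjugate pair).
For λ=-4+3i: an eigenvector is (-1,-1) - i(-3,-2) = (-1 + 3i, -1 + 2i).
A real fundamental pair from Re and Im of e^((-4+3i)t)v: X_1 = e^(-4t)(cos(3t)·(-1,-1) + sin(3t)·(-3,-2)), X_2 = e^(-4t)(sin(3t)·(-1,-1) - cos(3t)·(-3,-2)).
General solution: c_1X_1 + c_2X_2.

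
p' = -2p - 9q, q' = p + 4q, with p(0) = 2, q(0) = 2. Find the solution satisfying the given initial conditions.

p(t) = -24te^(t) + 2e^(t), q(t) = 8te^(t) + 2e^(t)

Coefficient matrix A = [[-2, -9], [1, 4]].
Characteristic polynomial det(A - λI) = λ^2 - 2λ + 1 = 0.
Single eigenvalue λ = 1 with algebraic multiplicity 2.
Eigenvector v = (3,-1); generalized eigenvector w with (A-λI)w=v is (2,-1).
General solution: e^(t)[c_1·v + c_2·(t·v + w)].
Applying p(0)=2, q(0)=2 gives c_1=6, c_2=-8.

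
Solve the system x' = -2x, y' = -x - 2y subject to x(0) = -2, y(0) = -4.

x(t) = -2e^(-2t), y(t) = 2te^(-2t) - 4e^(-2t)

Coefficient matrix A = [[-2, 0], [-1, -2]].
Characteristic polynomial det(A - λI) = λ^2 + 4λ + 4 = 0.
Single eigenvalue λ = -2 with algebraic multiplicity 2.
Eigenvector v = (0,-1); generalized eigenvector w with (A-λI)w=v is (1,-3).
General solution: e^(-2t)[C_1·v + C_2·(t·v + w)].
Applying x(0)=-2, y(0)=-4 gives C_1=10, C_2=-2.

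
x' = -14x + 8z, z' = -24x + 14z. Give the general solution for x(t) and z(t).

Coefficient matrix A = [[-14, 8], [-24, 14]].
Characteristic polynomial det(A - λI) = λ^2 - 4 = 0.
Eigenvalues λ = -2, 2.
For λ=-2: (A-λI) row 1 is [-12, 8], so an eigenvector is (2, 3).
For λ=2: (A-λI) row 1 is [-16, 8], so an eigenvector is (1, 2).
General solution: c_1e^(-2t)(2,3) + c_2e^(2t)(1,2).

x(t) = 2c_1e^(-2t) + c_2e^(2t), z(t) = 3c_1e^(-2t) + 2c_2e^(2t)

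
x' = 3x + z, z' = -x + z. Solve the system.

Coefficient matrix A = [[3, 1], [-1, 1]].
Characteristic polynomial det(A - λI) = λ^2 - 4λ + 4 = 0.
Single eigenvalue λ = 2 with algebraic multiplicity 2.
Eigenvector v = (1,-1); generalized eigenvector w with (A-λI)w=v is (-1,2).
General solution: e^(2t)[c_1·v + c_2·(t·v + w)].

x(t) = c_1e^(2t) + c_2te^(2t) - c_2e^(2t), z(t) = -c_1e^(2t) - c_2te^(2t) + 2c_2e^(2t)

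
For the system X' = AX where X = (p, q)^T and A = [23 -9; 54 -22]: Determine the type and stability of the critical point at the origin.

saddle

A = [[23,-9],[54,-22]]; det(A-λI) = λ^2 - λ - 20.
λ = 5, -4: opposite signs.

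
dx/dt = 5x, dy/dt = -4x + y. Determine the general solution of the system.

Coefficient matrix A = [[5, 0], [-4, 1]].
Characteristic polynomial det(A - λI) = λ^2 - 6λ + 5 = 0.
Eigenvalues λ = 5, 1.
For λ=5: (A-λI) row 2 is [-4, -4], so an eigenvector is (-1, 1).
For λ=1: (A-λI) row 1 is [4, 0], so an eigenvector is (0, -1).
General solution: c_1e^(5t)(-1,1) + c_2e^(t)(0,-1).

x(t) = -c_1e^(5t), y(t) = c_1e^(5t) - c_2e^(t)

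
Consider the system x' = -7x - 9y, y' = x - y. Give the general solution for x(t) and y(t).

Coefficient matrix A = [[-7, -9], [1, -1]].
Characteristic polynomial det(A - λI) = λ^2 + 8λ + 16 = 0.
Single eigenvalue λ = -4 with algebraic multiplicity 2.
Eigenvector v = (-3,1); generalized eigenvector w with (A-λI)w=v is (1,0).
General solution: e^(-4t)[c_1·v + c_2·(t·v + w)].

x(t) = -3c_1e^(-4t) - 3c_2te^(-4t) + c_2e^(-4t), y(t) = c_1e^(-4t) + c_2te^(-4t)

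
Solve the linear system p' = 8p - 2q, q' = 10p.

p(t) = C_1e^(4t)sin(2t) - C_2e^(4t)cos(2t), q(t) = 2C_1e^(4t)sin(2t) - C_1e^(4t)cos(2t) - C_2e^(4t)sin(2t) - 2C_2e^(4t)cos(2t)

Coefficient matrix A = [[8, -2], [10, 0]].
Characteristic polynomial det(A - λI) = λ^2 - 8λ + 20 = 0.
Eigenvalues λ = 4 ± 2i (complex conjugate pair).
For λ=4+2i: an eigenvector is (0,-1) - i(1,2) = (0 - i, -1 - 2i).
A real fundamental pair from Re and Im of e^((4+2i)t)v: X_1 = e^(4t)(cos(2t)·(0,-1) + sin(2t)·(1,2)), X_2 = e^(4t)(sin(2t)·(0,-1) - cos(2t)·(1,2)).
General solution: C_1X_1 + C_2X_2.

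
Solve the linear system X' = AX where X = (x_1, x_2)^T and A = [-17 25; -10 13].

Coefficient matrix A = [[-17, 25], [-10, 13]].
Characteristic polynomial det(A - λI) = λ^2 + 4λ + 29 = 0.
Eigenvalues λ = -2 ± 5i (complex conjugate pair).
For λ=-2+5i: an eigenvector is (-2,-1) - i(1,1) = (-2 - i, -1 - i).
A real fundamental pair from Re and Im of e^((-2+5i)t)v: X_1 = e^(-2t)(cos(5t)·(-2,-1) + sin(5t)·(1,1)), X_2 = e^(-2t)(sin(5t)·(-2,-1) - cos(5t)·(1,1)).
General solution: c_1X_1 + c_2X_2.

x_1(t) = c_1e^(-2t)sin(5t) - 2c_1e^(-2t)cos(5t) - 2c_2e^(-2t)sin(5t) - c_2e^(-2t)cos(5t), x_2(t) = c_1e^(-2t)sin(5t) - c_1e^(-2t)cos(5t) - c_2e^(-2t)sin(5t) - c_2e^(-2t)cos(5t)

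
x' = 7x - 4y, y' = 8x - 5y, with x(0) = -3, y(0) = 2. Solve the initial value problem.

Coefficient matrix A = [[7, -4], [8, -5]].
Characteristic polynomial det(A - λI) = λ^2 - 2λ - 3 = 0.
Eigenvalues λ = 3, -1.
For λ=3: (A-λI) row 1 is [4, -4], so an eigenvector is (1, 1).
For λ=-1: (A-λI) row 1 is [8, -4], so an eigenvector is (1, 2).
General solution: K_1e^(3t)(1,1) + K_2e^(-t)(1,2).
Applying x(0)=-3, y(0)=2 gives K_1=-8, K_2=5.

x(t) = -8e^(3t) + 5e^(-t), y(t) = -8e^(3t) + 10e^(-t)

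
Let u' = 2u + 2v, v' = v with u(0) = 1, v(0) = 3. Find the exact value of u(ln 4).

A = [[2,2],[0,1]]; eigenvalues λ = 2, 1.
Eigenvectors: (-1,0) for λ=2, (-2,1) for λ=1.
From the initial condition, c_1 = -7, c_2 = 3.
u(ln 4) = (-7)(4^2)(-1) + (3)(4^1)(-2) = 88.

88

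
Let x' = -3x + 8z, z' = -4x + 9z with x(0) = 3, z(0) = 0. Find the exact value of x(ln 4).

A = [[-3,8],[-4,9]]; eigenvalues λ = 5, 1.
Eigenvectors: (-1,-1) for λ=5, (-2,-1) for λ=1.
From the initial condition, c_1 = 3, c_2 = -3.
x(ln 4) = (3)(4^5)(-1) + (-3)(4^1)(-2) = -3048.

-3048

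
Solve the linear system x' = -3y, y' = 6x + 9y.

x(t) = K_1e^(6t) + K_2e^(3t), y(t) = -2K_1e^(6t) - K_2e^(3t)

Coefficient matrix A = [[0, -3], [6, 9]].
Characteristic polynomial det(A - λI) = λ^2 - 9λ + 18 = 0.
Eigenvalues λ = 6, 3.
For λ=6: (A-λI) row 1 is [-6, -3], so an eigenvector is (1, -2).
For λ=3: (A-λI) row 1 is [-3, -3], so an eigenvector is (1, -1).
General solution: K_1e^(6t)(1,-2) + K_2e^(3t)(1,-1).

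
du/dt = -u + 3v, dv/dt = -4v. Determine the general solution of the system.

Coefficient matrix A = [[-1, 3], [0, -4]].
Characteristic polynomial det(A - λI) = λ^2 + 5λ + 4 = 0.
Eigenvalues λ = -1, -4.
For λ=-1: (A-λI) row 1 is [0, 3], so an eigenvector is (1, 0).
For λ=-4: (A-λI) row 1 is [3, 3], so an eigenvector is (1, -1).
General solution: c_1e^(-t)(1,0) + c_2e^(-4t)(1,-1).

u(t) = c_1e^(-t) + c_2e^(-4t), v(t) = -c_2e^(-4t)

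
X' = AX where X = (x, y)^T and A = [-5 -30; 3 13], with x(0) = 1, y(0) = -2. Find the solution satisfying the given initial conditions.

Coefficient matrix A = [[-5, -30], [3, 13]].
Characteristic polynomial det(A - λI) = λ^2 - 8λ + 25 = 0.
Eigenvalues λ = 4 ± 3i (complex conjugate pair).
For λ=4+3i: an eigenvector is (-1,0) - i(3,-1) = (-1 - 3i, 0 + i).
A real fundamental pair from Re and Im of e^((4+3i)t)v: X_1 = e^(4t)(cos(3t)·(-1,0) + sin(3t)·(3,-1)), X_2 = e^(4t)(sin(3t)·(-1,0) - cos(3t)·(3,-1)).
General solution: C_1X_1 + C_2X_2.
Applying x(0)=1, y(0)=-2 gives C_1=5, C_2=-2.

x(t) = 17e^(4t)sin(3t) + e^(4t)cos(3t), y(t) = -5e^(4t)sin(3t) - 2e^(4t)cos(3t)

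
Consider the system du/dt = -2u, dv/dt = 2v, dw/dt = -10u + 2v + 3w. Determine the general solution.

u(t) = c_1e^(-2t), v(t) = c_2e^(2t), w(t) = 2c_1e^(-2t) - 2c_2e^(2t) + c_3e^(3t)

Coefficient matrix A = [[-2, 0, 0], [0, 2, 0], [-10, 2, 3]].
det(A - λI) = 0 gives eigenvalues λ = -2, 2, 3.
For λ=-2: eigenvector (1,0,2).
For λ=2: eigenvector (0,1,-2).
For λ=3: eigenvector (0,0,1).
General solution: c_1e^(-2t)(1,0,2) + c_2e^(2t)(0,1,-2) + c_3e^(3t)(0,0,1).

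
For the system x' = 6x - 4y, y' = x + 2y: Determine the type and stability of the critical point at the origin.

unstable improper node

A = [[6,-4],[1,2]]; det(A-λI) = λ^2 - 8λ + 16.
repeated λ = 4 with a single eigenvector.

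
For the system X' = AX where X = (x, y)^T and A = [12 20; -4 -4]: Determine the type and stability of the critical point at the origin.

unstable spiral

A = [[12,20],[-4,-4]]; det(A-λI) = λ^2 - 8λ + 32.
λ = 4 ± 4i: positive real part.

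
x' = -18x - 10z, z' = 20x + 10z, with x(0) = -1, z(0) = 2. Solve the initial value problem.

Coefficient matrix A = [[-18, -10], [20, 10]].
Characteristic polynomial det(A - λI) = λ^2 + 8λ + 20 = 0.
Eigenvalues λ = -4 ± 2i (complex conjugate pair).
For λ=-4+2i: an eigenvector is (1,-1) - i(-2,3) = (1 + 2i, -1 - 3i).
A real fundamental pair from Re and Im of e^((-4+2i)t)v: X_1 = e^(-4t)(cos(2t)·(1,-1) + sin(2t)·(-2,3)), X_2 = e^(-4t)(sin(2t)·(1,-1) - cos(2t)·(-2,3)).
General solution: c_1X_1 + c_2X_2.
Applying x(0)=-1, z(0)=2 gives c_1=1, c_2=-1.

x(t) = -3e^(-4t)sin(2t) - e^(-4t)cos(2t), z(t) = 4e^(-4t)sin(2t) + 2e^(-4t)cos(2t)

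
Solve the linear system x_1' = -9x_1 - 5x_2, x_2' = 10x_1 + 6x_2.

Coefficient matrix A = [[-9, -5], [10, 6]].
Characteristic polynomial det(A - λI) = λ^2 + 3λ - 4 = 0.
Eigenvalues λ = 1, -4.
For λ=1: (A-λI) row 1 is [-10, -5], so an eigenvector is (-1, 2).
For λ=-4: (A-λI) row 1 is [-5, -5], so an eigenvector is (-1, 1).
General solution: C_1e^(t)(-1,2) + C_2e^(-4t)(-1,1).

x_1(t) = -C_1e^(t) - C_2e^(-4t), x_2(t) = 2C_1e^(t) + C_2e^(-4t)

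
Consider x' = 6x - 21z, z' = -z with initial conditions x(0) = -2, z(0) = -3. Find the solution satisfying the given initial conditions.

x(t) = 7e^(6t) - 9e^(-t), z(t) = -3e^(-t)

Coefficient matrix A = [[6, -21], [0, -1]].
Characteristic polynomial det(A - λI) = λ^2 - 5λ - 6 = 0.
Eigenvalues λ = -1, 6.
For λ=-1: (A-λI) row 1 is [7, -21], so an eigenvector is (-3, -1).
For λ=6: (A-λI) row 1 is [0, -21], so an eigenvector is (1, 0).
General solution: C_1e^(-t)(-3,-1) + C_2e^(6t)(1,0).
Applying x(0)=-2, z(0)=-3 gives C_1=3, C_2=7.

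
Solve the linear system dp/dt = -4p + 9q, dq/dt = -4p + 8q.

Coefficient matrix A = [[-4, 9], [-4, 8]].
Characteristic polynomial det(A - λI) = λ^2 - 4λ + 4 = 0.
Single eigenvalue λ = 2 with algebraic multiplicity 2.
Eigenvector v = (-3,-2); generalized eigenvector w with (A-λI)w=v is (-1,-1).
General solution: e^(2t)[C_1·v + C_2·(t·v + w)].

p(t) = -3C_1e^(2t) - 3C_2te^(2t) - C_2e^(2t), q(t) = -2C_1e^(2t) - 2C_2te^(2t) - C_2e^(2t)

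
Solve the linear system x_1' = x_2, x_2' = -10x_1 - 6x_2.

x_1(t) = -c_1e^(-3t)cos(t) - c_2e^(-3t)sin(t), x_2(t) = c_1e^(-3t)sin(t) + 3c_1e^(-3t)cos(t) + 3c_2e^(-3t)sin(t) - c_2e^(-3t)cos(t)

Coefficient matrix A = [[0, 1], [-10, -6]].
Characteristic polynomial det(A - λI) = λ^2 + 6λ + 10 = 0.
Eigenvalues λ = -3 ± i (complex conjugate pair).
For λ=-3+i: an eigenvector is (-1,3) - i(0,1) = (-1, 3 - i).
A real fundamental pair from Re and Im of e^((-3+i)t)v: X_1 = e^(-3t)(cos(t)·(-1,3) + sin(t)·(0,1)), X_2 = e^(-3t)(sin(t)·(-1,3) - cos(t)·(0,1)).
General solution: c_1X_1 + c_2X_2.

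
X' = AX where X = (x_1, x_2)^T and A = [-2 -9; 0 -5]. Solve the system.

x_1(t) = -3c_1e^(-5t) + c_2e^(-2t), x_2(t) = -c_1e^(-5t)

Coefficient matrix A = [[-2, -9], [0, -5]].
Characteristic polynomial det(A - λI) = λ^2 + 7λ + 10 = 0.
Eigenvalues λ = -5, -2.
For λ=-5: (A-λI) row 1 is [3, -9], so an eigenvector is (-3, -1).
For λ=-2: (A-λI) row 1 is [0, -9], so an eigenvector is (1, 0).
General solution: c_1e^(-5t)(-3,-1) + c_2e^(-2t)(1,0).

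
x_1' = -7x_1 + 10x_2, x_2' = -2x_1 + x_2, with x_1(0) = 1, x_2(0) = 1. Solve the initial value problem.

x_1(t) = 3e^(-3t)sin(2t) + e^(-3t)cos(2t), x_2(t) = e^(-3t)sin(2t) + e^(-3t)cos(2t)

Coefficient matrix A = [[-7, 10], [-2, 1]].
Characteristic polynomial det(A - λI) = λ^2 + 6λ + 13 = 0.
Eigenvalues λ = -3 ± 2i (complex conjugate pair).
For λ=-3+2i: an eigenvector is (1,0) - i(-2,-1) = (1 + 2i, 0 + i).
A real fundamental pair from Re and Im of e^((-3+2i)t)v: X_1 = e^(-3t)(cos(2t)·(1,0) + sin(2t)·(-2,-1)), X_2 = e^(-3t)(sin(2t)·(1,0) - cos(2t)·(-2,-1)).
General solution: C_1X_1 + C_2X_2.
Applying x_1(0)=1, x_2(0)=1 gives C_1=-1, C_2=1.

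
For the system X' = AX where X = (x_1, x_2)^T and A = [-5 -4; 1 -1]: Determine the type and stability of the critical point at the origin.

stable improper node

A = [[-5,-4],[1,-1]]; det(A-λI) = λ^2 + 6λ + 9.
repeated λ = -3 with a single eigenvector.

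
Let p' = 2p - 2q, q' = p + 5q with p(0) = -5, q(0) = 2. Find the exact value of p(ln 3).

A = [[2,-2],[1,5]]; eigenvalues λ = 4, 3.
Eigenvectors: (-1,1) for λ=4, (2,-1) for λ=3.
From the initial condition, c_1 = -1, c_2 = -3.
p(ln 3) = (-1)(3^4)(-1) + (-3)(3^3)(2) = -81.

-81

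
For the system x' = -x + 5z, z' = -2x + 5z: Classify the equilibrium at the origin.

unstable spiral

A = [[-1,5],[-2,5]]; det(A-λI) = λ^2 - 4λ + 5.
λ = 2 ± i: positive real part.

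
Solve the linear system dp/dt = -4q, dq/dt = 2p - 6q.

Coefficient matrix A = [[0, -4], [2, -6]].
Characteristic polynomial det(A - λI) = λ^2 + 6λ + 8 = 0.
Eigenvalues λ = -2, -4.
For λ=-2: (A-λI) row 1 is [2, -4], so an eigenvector is (-2, -1).
For λ=-4: (A-λI) row 1 is [4, -4], so an eigenvector is (-1, -1).
General solution: K_1e^(-2t)(-2,-1) + K_2e^(-4t)(-1,-1).

p(t) = -2K_1e^(-2t) - K_2e^(-4t), q(t) = -K_1e^(-2t) - K_2e^(-4t)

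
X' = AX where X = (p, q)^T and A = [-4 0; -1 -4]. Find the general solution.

Coefficient matrix A = [[-4, 0], [-1, -4]].
Characteristic polynomial det(A - λI) = λ^2 + 8λ + 16 = 0.
Single eigenvalue λ = -4 with algebraic multiplicity 2.
Eigenvector v = (0,1); generalized eigenvector w with (A-λI)w=v is (-1,-2).
General solution: e^(-4t)[C_1·v + C_2·(t·v + w)].

p(t) = -C_2e^(-4t), q(t) = C_1e^(-4t) + C_2te^(-4t) - 2C_2e^(-4t)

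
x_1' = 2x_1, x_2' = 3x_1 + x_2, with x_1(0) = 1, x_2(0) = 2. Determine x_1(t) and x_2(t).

x_1(t) = e^(2t), x_2(t) = 3e^(2t) - e^(t)

Coefficient matrix A = [[2, 0], [3, 1]].
Characteristic polynomial det(A - λI) = λ^2 - 3λ + 2 = 0.
Eigenvalues λ = 2, 1.
For λ=2: (A-λI) row 2 is [3, -1], so an eigenvector is (1, 3).
For λ=1: (A-λI) row 1 is [1, 0], so an eigenvector is (0, -1).
General solution: C_1e^(2t)(1,3) + C_2e^(t)(0,-1).
Applying x_1(0)=1, x_2(0)=2 gives C_1=1, C_2=1.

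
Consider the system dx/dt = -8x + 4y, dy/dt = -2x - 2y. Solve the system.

x(t) = c_1e^(-4t) - 2c_2e^(-6t), y(t) = c_1e^(-4t) - c_2e^(-6t)

Coefficient matrix A = [[-8, 4], [-2, -2]].
Characteristic polynomial det(A - λI) = λ^2 + 10λ + 24 = 0.
Eigenvalues λ = -4, -6.
For λ=-4: (A-λI) row 1 is [-4, 4], so an eigenvector is (1, 1).
For λ=-6: (A-λI) row 1 is [-2, 4], so an eigenvector is (-2, -1).
General solution: c_1e^(-4t)(1,1) + c_2e^(-6t)(-2,-1).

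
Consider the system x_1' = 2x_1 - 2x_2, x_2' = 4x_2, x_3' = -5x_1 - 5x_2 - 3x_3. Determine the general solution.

Coefficient matrix A = [[2, -2, 0], [0, 4, 0], [-5, -5, -3]].
det(A - λI) = 0 gives eigenvalues λ = 4, -3, 2.
For λ=4: eigenvector (-1,1,0).
For λ=-3: eigenvector (0,0,1).
For λ=2: eigenvector (-1,0,1).
General solution: c_1e^(4t)(-1,1,0) + c_2e^(-3t)(0,0,1) + c_3e^(2t)(-1,0,1).

x_1(t) = -c_1e^(4t) - c_3e^(2t), x_2(t) = c_1e^(4t), x_3(t) = c_2e^(-3t) + c_3e^(2t)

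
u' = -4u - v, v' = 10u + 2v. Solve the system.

Coefficient matrix A = [[-4, -1], [10, 2]].
Characteristic polynomial det(A - λI) = λ^2 + 2λ + 2 = 0.
Eigenvalues λ = -1 ± i (complex conjugate pair).
For λ=-1+i: an eigenvector is (0,1) - i(-1,3) = (0 + i, 1 - 3i).
A real fundamental pair from Re and Im of e^((-1+i)t)v: X_1 = e^(-t)(cos(t)·(0,1) + sin(t)·(-1,3)), X_2 = e^(-t)(sin(t)·(0,1) - cos(t)·(-1,3)).
General solution: K_1X_1 + K_2X_2.

u(t) = -K_1e^(-t)sin(t) + K_2e^(-t)cos(t), v(t) = 3K_1e^(-t)sin(t) + K_1e^(-t)cos(t) + K_2e^(-t)sin(t) - 3K_2e^(-t)cos(t)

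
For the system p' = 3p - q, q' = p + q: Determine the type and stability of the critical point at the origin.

unstable improper node

A = [[3,-1],[1,1]]; det(A-λI) = λ^2 - 4λ + 4.
repeated λ = 2 with a single eigenvector.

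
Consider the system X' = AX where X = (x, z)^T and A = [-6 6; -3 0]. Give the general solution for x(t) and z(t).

Coefficient matrix A = [[-6, 6], [-3, 0]].
Characteristic polynomial det(A - λI) = λ^2 + 6λ + 18 = 0.
Eigenvalues λ = -3 ± 3i (complex conjugate pair).
For λ=-3+3i: an eigenvector is (1,0) - i(-1,-1) = (1 + i, 0 + i).
A real fundamental pair from Re and Im of e^((-3+3i)t)v: X_1 = e^(-3t)(cos(3t)·(1,0) + sin(3t)·(-1,-1)), X_2 = e^(-3t)(sin(3t)·(1,0) - cos(3t)·(-1,-1)).
General solution: K_1X_1 + K_2X_2.

x(t) = -K_1e^(-3t)sin(3t) + K_1e^(-3t)cos(3t) + K_2e^(-3t)sin(3t) + K_2e^(-3t)cos(3t), z(t) = -K_1e^(-3t)sin(3t) + K_2e^(-3t)cos(3t)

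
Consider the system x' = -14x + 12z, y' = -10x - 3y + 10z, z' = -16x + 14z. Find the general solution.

Coefficient matrix A = [[-14, 0, 12], [-10, -3, 10], [-16, 0, 14]].
det(A - λI) = 0 gives eigenvalues λ = -2, 2, -3.
For λ=-2: eigenvector (1,0,1).
For λ=2: eigenvector (3,2,4).
For λ=-3: eigenvector (0,1,0).
General solution: C_1e^(-2t)(1,0,1) + C_2e^(2t)(3,2,4) + C_3e^(-3t)(0,1,0).

x(t) = C_1e^(-2t) + 3C_2e^(2t), y(t) = 2C_2e^(2t) + C_3e^(-3t), z(t) = C_1e^(-2t) + 4C_2e^(2t)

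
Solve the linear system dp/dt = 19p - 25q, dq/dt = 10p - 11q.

p(t) = -c_1e^(4t)sin(5t) - 2c_1e^(4t)cos(5t) - 2c_2e^(4t)sin(5t) + c_2e^(4t)cos(5t), q(t) = -c_1e^(4t)sin(5t) - c_1e^(4t)cos(5t) - c_2e^(4t)sin(5t) + c_2e^(4t)cos(5t)

Coefficient matrix A = [[19, -25], [10, -11]].
Characteristic polynomial det(A - λI) = λ^2 - 8λ + 41 = 0.
Eigenvalues λ = 4 ± 5i (complex conjugate pair).
For λ=4+5i: an eigenvector is (-2,-1) - i(-1,-1) = (-2 + i, -1 + i).
A real fundamental pair from Re and Im of e^((4+5i)t)v: X_1 = e^(4t)(cos(5t)·(-2,-1) + sin(5t)·(-1,-1)), X_2 = e^(4t)(sin(5t)·(-2,-1) - cos(5t)·(-1,-1)).
General solution: c_1X_1 + c_2X_2.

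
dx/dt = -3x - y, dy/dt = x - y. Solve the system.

Coefficient matrix A = [[-3, -1], [1, -1]].
Characteristic polynomial det(A - λI) = λ^2 + 4λ + 4 = 0.
Single eigenvalue λ = -2 with algebraic multiplicity 2.
Eigenvector v = (-1,1); generalized eigenvector w with (A-λI)w=v is (0,1).
General solution: e^(-2t)[c_1·v + c_2·(t·v + w)].

x(t) = -c_1e^(-2t) - c_2te^(-2t), y(t) = c_1e^(-2t) + c_2te^(-2t) + c_2e^(-2t)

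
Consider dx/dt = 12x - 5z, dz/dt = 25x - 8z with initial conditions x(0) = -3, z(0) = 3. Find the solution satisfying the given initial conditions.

Coefficient matrix A = [[12, -5], [25, -8]].
Characteristic polynomial det(A - λI) = λ^2 - 4λ + 29 = 0.
Eigenvalues λ = 2 ± 5i (complex conjugate pair).
For λ=2+5i: an eigenvector is (0,1) - i(-1,-2) = (0 + i, 1 + 2i).
A real fundamental pair from Re and Im of e^((2+5i)t)v: X_1 = e^(2t)(cos(5t)·(0,1) + sin(5t)·(-1,-2)), X_2 = e^(2t)(sin(5t)·(0,1) - cos(5t)·(-1,-2)).
General solution: c_1X_1 + c_2X_2.
Applying x(0)=-3, z(0)=3 gives c_1=9, c_2=-3.

x(t) = -9e^(2t)sin(5t) - 3e^(2t)cos(5t), z(t) = -21e^(2t)sin(5t) + 3e^(2t)cos(5t)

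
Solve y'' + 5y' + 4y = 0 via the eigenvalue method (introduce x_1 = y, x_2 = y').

Let x_1 = y, x_2 = y'. Then x_1' = x_2 and x_2' = -4x_1 - 5x_2.
A = [[0,1],[-4,-5]]; det(A-λI) = λ^2 + 5λ + 4.
Eigenvalues λ = -4, -1 with eigenvectors (1,-4), (1,-1).

y(t) = C_1e^(-4t) + C_2e^(-t)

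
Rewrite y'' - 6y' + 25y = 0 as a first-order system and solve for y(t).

Let x_1 = y, x_2 = y'. Then x_1' = x_2 and x_2' = -25x_1 + 6x_2.
A = [[0,1],[-25,6]]; det(A-λI) = λ^2 - 6λ + 25.
Eigenvalues λ = 3 ± 4i.

y(t) = C_1e^(3t)cos(4t) + C_2e^(3t)sin(4t)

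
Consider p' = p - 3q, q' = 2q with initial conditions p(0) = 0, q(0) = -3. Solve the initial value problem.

Coefficient matrix A = [[1, -3], [0, 2]].
Characteristic polynomial det(A - λI) = λ^2 - 3λ + 2 = 0.
Eigenvalues λ = 2, 1.
For λ=2: (A-λI) row 1 is [-1, -3], so an eigenvector is (-3, 1).
For λ=1: (A-λI) row 1 is [0, -3], so an eigenvector is (1, 0).
General solution: c_1e^(2t)(-3,1) + c_2e^(t)(1,0).
Applying p(0)=0, q(0)=-3 gives c_1=-3, c_2=-9.

p(t) = 9e^(2t) - 9e^(t), q(t) = -3e^(2t)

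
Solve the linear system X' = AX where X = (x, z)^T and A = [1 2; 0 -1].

Coefficient matrix A = [[1, 2], [0, -1]].
Characteristic polynomial det(A - λI) = λ^2 - 1 = 0.
Eigenvalues λ = -1, 1.
For λ=-1: (A-λI) row 1 is [2, 2], so an eigenvector is (-1, 1).
For λ=1: (A-λI) row 1 is [0, 2], so an eigenvector is (1, 0).
General solution: K_1e^(-t)(-1,1) + K_2e^(t)(1,0).

x(t) = -K_1e^(-t) + K_2e^(t), z(t) = K_1e^(-t)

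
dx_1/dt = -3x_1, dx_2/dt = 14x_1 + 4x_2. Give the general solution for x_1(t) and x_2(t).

Coefficient matrix A = [[-3, 0], [14, 4]].
Characteristic polynomial det(A - λI) = λ^2 - λ - 12 = 0.
Eigenvalues λ = 4, -3.
For λ=4: (A-λI) row 1 is [-7, 0], so an eigenvector is (0, -1).
For λ=-3: (A-λI) row 2 is [14, 7], so an eigenvector is (-1, 2).
General solution: C_1e^(4t)(0,-1) + C_2e^(-3t)(-1,2).

x_1(t) = -C_2e^(-3t), x_2(t) = -C_1e^(4t) + 2C_2e^(-3t)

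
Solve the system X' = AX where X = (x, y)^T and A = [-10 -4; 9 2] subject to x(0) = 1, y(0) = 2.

Coefficient matrix A = [[-10, -4], [9, 2]].
Characteristic polynomial det(A - λI) = λ^2 + 8λ + 16 = 0.
Single eigenvalue λ = -4 with algebraic multiplicity 2.
Eigenvector v = (-2,3); generalized eigenvector w with (A-λI)w=v is (1,-1).
General solution: e^(-4t)[C_1·v + C_2·(t·v + w)].
Applying x(0)=1, y(0)=2 gives C_1=3, C_2=7.

x(t) = -14te^(-4t) + e^(-4t), y(t) = 21te^(-4t) + 2e^(-4t)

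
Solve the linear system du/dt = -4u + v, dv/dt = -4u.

Coefficient matrix A = [[-4, 1], [-4, 0]].
Characteristic polynomial det(A - λI) = λ^2 + 4λ + 4 = 0.
Single eigenvalue λ = -2 with algebraic multiplicity 2.
Eigenvector v = (1,2); generalized eigenvector w with (A-λI)w=v is (-2,-3).
General solution: e^(-2t)[C_1·v + C_2·(t·v + w)].

u(t) = C_1e^(-2t) + C_2te^(-2t) - 2C_2e^(-2t), v(t) = 2C_1e^(-2t) + 2C_2te^(-2t) - 3C_2e^(-2t)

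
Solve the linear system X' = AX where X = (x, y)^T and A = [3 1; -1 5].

Coefficient matrix A = [[3, 1], [-1, 5]].
Characteristic polynomial det(A - λI) = λ^2 - 8λ + 16 = 0.
Single eigenvalue λ = 4 with algebraic multiplicity 2.
Eigenvector v = (-1,-1); generalized eigenvector w with (A-λI)w=v is (2,1).
General solution: e^(4t)[c_1·v + c_2·(t·v + w)].

x(t) = -c_1e^(4t) - c_2te^(4t) + 2c_2e^(4t), y(t) = -c_1e^(4t) - c_2te^(4t) + c_2e^(4t)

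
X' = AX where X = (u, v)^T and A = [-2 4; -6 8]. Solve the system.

u(t) = -C_1e^(2t) - 2C_2e^(4t), v(t) = -C_1e^(2t) - 3C_2e^(4t)

Coefficient matrix A = [[-2, 4], [-6, 8]].
Characteristic polynomial det(A - λI) = λ^2 - 6λ + 8 = 0.
Eigenvalues λ = 2, 4.
For λ=2: (A-λI) row 1 is [-4, 4], so an eigenvector is (-1, -1).
For λ=4: (A-λI) row 1 is [-6, 4], so an eigenvector is (-2, -3).
General solution: C_1e^(2t)(-1,-1) + C_2e^(4t)(-2,-3).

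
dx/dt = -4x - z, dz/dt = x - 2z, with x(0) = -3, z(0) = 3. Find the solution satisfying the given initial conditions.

Coefficient matrix A = [[-4, -1], [1, -2]].
Characteristic polynomial det(A - λI) = λ^2 + 6λ + 9 = 0.
Single eigenvalue λ = -3 with algebraic multiplicity 2.
Eigenvector v = (1,-1); generalized eigenvector w with (A-λI)w=v is (-2,1).
General solution: e^(-3t)[c_1·v + c_2·(t·v + w)].
Applying x(0)=-3, z(0)=3 gives c_1=-3, c_2=0.

x(t) = -3e^(-3t), z(t) = 3e^(-3t)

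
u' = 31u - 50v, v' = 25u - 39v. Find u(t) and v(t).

u(t) = C_1e^(-4t)sin(5t) + 3C_1e^(-4t)cos(5t) + 3C_2e^(-4t)sin(5t) - C_2e^(-4t)cos(5t), v(t) = C_1e^(-4t)sin(5t) + 2C_1e^(-4t)cos(5t) + 2C_2e^(-4t)sin(5t) - C_2e^(-4t)cos(5t)

Coefficient matrix A = [[31, -50], [25, -39]].
Characteristic polynomial det(A - λI) = λ^2 + 8λ + 41 = 0.
Eigenvalues λ = -4 ± 5i (complex conjugate pair).
For λ=-4+5i: an eigenvector is (3,2) - i(1,1) = (3 - i, 2 - i).
A real fundamental pair from Re and Im of e^((-4+5i)t)v: X_1 = e^(-4t)(cos(5t)·(3,2) + sin(5t)·(1,1)), X_2 = e^(-4t)(sin(5t)·(3,2) - cos(5t)·(1,1)).
General solution: C_1X_1 + C_2X_2.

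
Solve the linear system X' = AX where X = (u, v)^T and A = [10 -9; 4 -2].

u(t) = -3K_1e^(4t) - 3K_2te^(4t) + K_2e^(4t), v(t) = -2K_1e^(4t) - 2K_2te^(4t) + K_2e^(4t)

Coefficient matrix A = [[10, -9], [4, -2]].
Characteristic polynomial det(A - λI) = λ^2 - 8λ + 16 = 0.
Single eigenvalue λ = 4 with algebraic multiplicity 2.
Eigenvector v = (-3,-2); generalized eigenvector w with (A-λI)w=v is (1,1).
General solution: e^(4t)[K_1·v + K_2·(t·v + w)].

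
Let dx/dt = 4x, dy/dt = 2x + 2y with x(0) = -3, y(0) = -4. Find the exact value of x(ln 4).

A = [[4,0],[2,2]]; eigenvalues λ = 4, 2.
Eigenvectors: (1,1) for λ=4, (0,-1) for λ=2.
From the initial condition, c_1 = -3, c_2 = 1.
x(ln 4) = (-3)(4^4)(1) + (1)(4^2)(0) = -768.

-768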